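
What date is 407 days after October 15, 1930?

November 26, 1931

Count 407 days after October 15, 1930:
Day-of-year of October 15, 1930: 288.
Day-of-year of November 26, 1931: 330.
1930 has 365 days, so 365 − 288 = 77 days remain in 1930.
Total: 77 + 330 = 407 days.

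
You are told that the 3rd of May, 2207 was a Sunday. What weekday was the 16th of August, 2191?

Count forward from the earlier date (August 16, 2191) to the later (May 3, 2207):
From August 16, 2191 to August 16, 2206: 15 years, of which 3 contain a Feb 29 — 12×365 + 3×366 = 5478 days.
(2200 is not a leap year (divisible by 100 but not 400).)
August 2206: 31 − 16 = 15 days remain.
Then September (30), October (31), November (30), December (31), January (31), February 2207 (28), March (31), April (30): 30 + 31 + 30 + 31 + 31 + 28 + 31 + 30 = 242 days.
May 1–3, 2207: 3 days.
Residual: 260 days.
Total: 5738 days.
5738 mod 7 = 5, so 5 days before Sunday is Tuesday.

Tuesday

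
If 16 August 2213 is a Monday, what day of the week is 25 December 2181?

Count forward from the earlier date (December 25, 2181) to the later (August 16, 2213):
Day-of-year of December 25, 2181: 359.
Day-of-year of August 16, 2213: 228.
2181 has 365 days, so 365 − 359 = 6 days remain in 2181.
Full years 2182–2212: 24 common + 7 leap = 24×365 + 7×366 = 11322 days.
Total: 6 + 11322 + 228 = 11556 days.
11556 mod 7 = 6, so 6 days before Monday is Tuesday.

Tuesday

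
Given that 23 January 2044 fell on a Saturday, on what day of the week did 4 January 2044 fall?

Monday

Count forward from the earlier date (January 4, 2044) to the later (January 23, 2044):
Within January 2044: 23 − 4 = 19 days.
19 mod 7 = 5, so 5 days before Saturday is Monday.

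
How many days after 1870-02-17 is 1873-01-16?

February 17, 1870 → February 17, 1871: 365 days.
February 17, 1871 → February 17, 1872: 365 days.
February 1872: 29 − 17 = 12 days remain (1872 is a leap year, so February has 29 days).
Then 10 full months totalling 306 days.
January 1–16, 1873: 16 days.
Residual: 334 days.
Total: 1064 days.

1064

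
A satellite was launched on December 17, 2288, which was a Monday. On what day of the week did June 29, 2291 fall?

December 17, 2288 → December 17, 2289: 365 days.
December 17, 2289 → December 17, 2290: 365 days.
December 2290: 31 − 17 = 14 days remain.
Then January (31), February 2291 (28), March (31), April (30), May (31): 31 + 28 + 31 + 30 + 31 = 151 days.
June 1–29, 2291: 29 days.
Residual: 194 days.
Total: 924 days.
924 is a multiple of 7, so June 29, 2291 falls on the same weekday: Monday.

Monday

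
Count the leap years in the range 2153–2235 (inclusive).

19

Years divisible by 4: 2156, 2160, …, 2232 — 20 in all.
Of these, 2200 is divisible by 100 but not 400, so not leap.
Leap years: 20 − 1 = 19.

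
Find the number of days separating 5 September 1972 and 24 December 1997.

From September 5, 1972 to September 5, 1997: 25 years, of which 6 contain a Feb 29 — 19×365 + 6×366 = 9131 days.
September 1997: 30 − 5 = 25 days remain.
Then October (31), November (30): 31 + 30 = 61 days.
December 1–24, 1997: 24 days.
Residual: 110 days.
Total: 9241 days.

9241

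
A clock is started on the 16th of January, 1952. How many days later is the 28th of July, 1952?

January 1952: 31 − 16 = 15 days remain.
Then February 1952 (29), March (31), April (30), May (31), June (30): 29 + 31 + 30 + 31 + 30 = 151 days.
July 1–28, 1952: 28 days.
Total: 15 + 151 + 28 = 194 days.

194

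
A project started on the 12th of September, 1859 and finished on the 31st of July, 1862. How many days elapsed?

September 12, 1859 → September 12, 1860: 366 days (1860 is a leap year).
September 12, 1860 → September 12, 1861: 365 days.
September 1861: 30 − 12 = 18 days remain.
Then 9 full months totalling 273 days.
July 1–31, 1862: 31 days.
Residual: 322 days.
Total: 1053 days.

1053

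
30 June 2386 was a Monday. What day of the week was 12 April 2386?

Saturday

Count forward from the earlier date (April 12, 2386) to the later (June 30, 2386):
April 2386: 30 − 12 = 18 days remain.
Then May (31): 31 days.
June 1–30, 2386: 30 days.
Total: 18 + 31 + 30 = 79 days.
79 mod 7 = 2, so 2 days before Monday is Saturday.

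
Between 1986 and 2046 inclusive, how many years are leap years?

15

Years divisible by 4: 1988, 1992, …, 2044 — 15 in all.
2000 is divisible by 400, so still leap.
No century exceptions apply. Count: 15.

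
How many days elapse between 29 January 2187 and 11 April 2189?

803

Day-of-year of January 29, 2187: 29.
Day-of-year of April 11, 2189: 101.
2187 has 365 days, so 365 − 29 = 336 days remain in 2187.
Full years: 2188: 366. Sum = 366.
Total: 336 + 366 + 101 = 803 days.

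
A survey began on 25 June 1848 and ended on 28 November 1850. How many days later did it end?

Day-of-year of June 25, 1848: 177.
Day-of-year of November 28, 1850: 332.
1848 has 366 days, so 366 − 177 = 189 days remain in 1848.
Full years: 1849: 365. Sum = 365.
Total: 189 + 365 + 332 = 886 days.

886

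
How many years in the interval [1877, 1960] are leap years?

Years divisible by 4: 1880, 1884, …, 1960 — 21 in all.
Of these, 1900 is divisible by 100 but not 400, so not leap.
Leap years: 21 − 1 = 20.

20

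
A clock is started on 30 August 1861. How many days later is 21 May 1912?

18526

Day-of-year of August 30, 1861: 242.
Day-of-year of May 21, 1912: 142.
1861 has 365 days, so 365 − 242 = 123 days remain in 1861.
Full years 1862–1911: 39 common + 11 leap = 39×365 + 11×366 = 18261 days.
Total: 123 + 18261 + 142 = 18526 days.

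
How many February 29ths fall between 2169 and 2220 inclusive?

Years divisible by 4: 2172, 2176, …, 2220 — 13 in all.
Of these, 2200 is divisible by 100 but not 400, so not leap.
Leap years: 13 − 1 = 12.

12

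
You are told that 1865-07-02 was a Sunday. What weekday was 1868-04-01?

Day-of-year of July 2, 1865: 183.
Day-of-year of April 1, 1868: 92.
1865 has 365 days, so 365 − 183 = 182 days remain in 1865.
Full years: 1866: 365; 1867: 365. Sum = 730.
Total: 182 + 730 + 92 = 1004 days.
1004 mod 7 = 3, so 3 days after Sunday is Wednesday.

Wednesday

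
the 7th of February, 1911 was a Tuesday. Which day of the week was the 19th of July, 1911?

February 1911: 28 − 7 = 21 days remain (1911 is not a leap year, so February has 28 days).
Then March (31), April (30), May (31), June (30): 31 + 30 + 31 + 30 = 122 days.
July 1–19, 1911: 19 days.
Total: 21 + 122 + 19 = 162 days.
162 mod 7 = 1, so 1 day after Tuesday is Wednesday.

Wednesday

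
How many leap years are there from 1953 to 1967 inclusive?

3

Years divisible by 4 in [1953, 1967]: 1956, 1960, 1964.
No century exceptions apply. Count: 3.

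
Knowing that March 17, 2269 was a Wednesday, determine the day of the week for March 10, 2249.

Count forward from the earlier date (March 10, 2249) to the later (March 17, 2269):
Day-of-year of March 10, 2249: 69.
Day-of-year of March 17, 2269: 76.
2249 has 365 days, so 365 − 69 = 296 days remain in 2249.
Full years 2250–2268: 14 common + 5 leap = 14×365 + 5×366 = 6940 days.
Total: 296 + 6940 + 76 = 7312 days.
7312 mod 7 = 4, so 4 days before Wednesday is Saturday.

Saturday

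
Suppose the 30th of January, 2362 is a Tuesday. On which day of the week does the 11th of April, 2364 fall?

Day-of-year of January 30, 2362: 30.
Day-of-year of April 11, 2364: 102.
2362 has 365 days, so 365 − 30 = 335 days remain in 2362.
Full years: 2363: 365. Sum = 365.
Total: 335 + 365 + 102 = 802 days.
802 mod 7 = 4, so 4 days after Tuesday is Saturday.

Saturday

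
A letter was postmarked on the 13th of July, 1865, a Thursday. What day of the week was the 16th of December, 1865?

July 1865: 31 − 13 = 18 days remain.
Then August (31), September (30), October (31), November (30): 31 + 30 + 31 + 30 = 122 days.
December 1–16, 1865: 16 days.
Total: 18 + 122 + 16 = 156 days.
156 mod 7 = 2, so 2 days after Thursday is Saturday.

Saturday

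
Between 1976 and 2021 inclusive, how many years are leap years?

Years divisible by 4 in [1976, 2021]: 1976, 1980, 1984, 1988, 1992, 1996, 2000, 2004, 2008, 2012, 2016, 2020.
2000 is divisible by 400, so still leap.
No century exceptions apply. Count: 12.

12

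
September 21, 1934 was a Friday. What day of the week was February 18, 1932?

Count forward from the earlier date (February 18, 1932) to the later (September 21, 1934):
February 18, 1932 → February 18, 1933: 366 days (1932 is a leap year).
February 18, 1933 → February 18, 1934: 365 days.
February 1934: 28 − 18 = 10 days remain (1934 is not a leap year, so February has 28 days).
Then March (31), April (30), May (31), June (30), July (31), August (31): 31 + 30 + 31 + 30 + 31 + 31 = 184 days.
September 1–21, 1934: 21 days.
Residual: 215 days.
Total: 946 days.
946 mod 7 = 1, so 1 day before Friday is Thursday.

Thursday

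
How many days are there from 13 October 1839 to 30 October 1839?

Within October 1839: 30 − 13 = 17 days.

17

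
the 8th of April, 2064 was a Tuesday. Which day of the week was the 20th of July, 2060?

Count forward from the earlier date (July 20, 2060) to the later (April 8, 2064):
July 20, 2060 → July 20, 2061: 365 days.
July 20, 2061 → July 20, 2062: 365 days.
July 20, 2062 → July 20, 2063: 365 days.
July 2063: 31 − 20 = 11 days remain.
Then August (31), September (30), October (31), November (30), December (31), January (31), February 2064 (29), March (31): 31 + 30 + 31 + 30 + 31 + 31 + 29 + 31 = 244 days.
April 1–8, 2064: 8 days.
Residual: 263 days.
Total: 1358 days.
1358 is a multiple of 7, so the 20th of July, 2060 falls on the same weekday: Tuesday.

Tuesday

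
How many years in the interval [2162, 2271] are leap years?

Years divisible by 4: 2164, 2168, …, 2268 — 27 in all.
Of these, 2200 is divisible by 100 but not 400, so not leap.
Leap years: 27 − 1 = 26.

26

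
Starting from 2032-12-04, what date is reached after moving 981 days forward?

2035-08-12

Count 981 days after December 4, 2032:
December 4, 2032 → December 4, 2033: 365 days.
December 4, 2033 → December 4, 2034: 365 days.
December 2034: 31 − 4 = 27 days remain.
Then January (31), February 2035 (28), March (31), April (30), May (31), June (30), July (31): 31 + 28 + 31 + 30 + 31 + 30 + 31 = 212 days.
August 1–12, 2035: 12 days.
Residual: 251 days.
Total: 981 days.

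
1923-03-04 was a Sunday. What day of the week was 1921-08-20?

Count forward from the earlier date (August 20, 1921) to the later (March 4, 1923):
August 1921: 31 − 20 = 11 days remain.
Then 18 full months totalling 546 days.
March 1–4, 1923: 4 days.
Total: 11 + 546 + 4 = 561 days.
561 mod 7 = 1, so 1 day before Sunday is Saturday.

Saturday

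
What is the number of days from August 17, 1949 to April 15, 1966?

6085

From August 17, 1949 to August 17, 1965: 16 years, of which 4 contain a Feb 29 — 12×365 + 4×366 = 5844 days.
August 1965: 31 − 17 = 14 days remain.
Then September (30), October (31), November (30), December (31), January (31), February 1966 (28), March (31): 30 + 31 + 30 + 31 + 31 + 28 + 31 = 212 days.
April 1–15, 1966: 15 days.
Residual: 241 days.
Total: 6085 days.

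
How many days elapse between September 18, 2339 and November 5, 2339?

48

September 2339: 30 − 18 = 12 days remain.
Then October (31): 31 days.
November 1–5, 2339: 5 days.
Total: 12 + 31 + 5 = 48 days.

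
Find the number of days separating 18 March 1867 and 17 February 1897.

Day-of-year of March 18, 1867: 77.
Day-of-year of February 17, 1897: 48.
1867 has 365 days, so 365 − 77 = 288 days remain in 1867.
Full years 1868–1896: 21 common + 8 leap = 21×365 + 8×366 = 10593 days.
Total: 288 + 10593 + 48 = 10929 days.

10929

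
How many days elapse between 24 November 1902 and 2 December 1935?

12061

From November 24, 1902 to November 24, 1935: 33 years, of which 8 contain a Feb 29 — 25×365 + 8×366 = 12053 days.
November 1935: 30 − 24 = 6 days remain.
December 1–2, 1935: 2 days.
Residual: 8 days.
Total: 12061 days.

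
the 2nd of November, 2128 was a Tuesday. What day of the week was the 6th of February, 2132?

Day-of-year of November 2, 2128: 307.
Day-of-year of February 6, 2132: 37.
2128 has 366 days, so 366 − 307 = 59 days remain in 2128.
Full years: 2129: 365; 2130: 365; 2131: 365. Sum = 1095.
Total: 59 + 1095 + 37 = 1191 days.
1191 mod 7 = 1, so 1 day after Tuesday is Wednesday.

Wednesday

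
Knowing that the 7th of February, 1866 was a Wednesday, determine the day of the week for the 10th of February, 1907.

Sunday

From February 7, 1866 to February 7, 1907: 41 years, of which 9 contain a Feb 29 — 32×365 + 9×366 = 14974 days.
(1900 is not a leap year (divisible by 100 but not 400).)
Within February 1907: 10 − 7 = 3 days.
Total: 14977 days.
14977 mod 7 = 4, so 4 days after Wednesday is Sunday.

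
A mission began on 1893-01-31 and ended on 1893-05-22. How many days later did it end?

111

January 1893: 31 − 31 = 0 days remain.
Then February 1893 (28), March (31), April (30): 28 + 31 + 30 = 89 days.
May 1–22, 1893: 22 days.
Total: 0 + 89 + 22 = 111 days.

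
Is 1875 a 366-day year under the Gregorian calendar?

1875 is not a leap year.

No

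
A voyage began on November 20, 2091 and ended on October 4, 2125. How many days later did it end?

Day-of-year of November 20, 2091: 324.
Day-of-year of October 4, 2125: 277.
2091 has 365 days, so 365 − 324 = 41 days remain in 2091.
Full years 2092–2124: 25 common + 8 leap = 25×365 + 8×366 = 12053 days.
Total: 41 + 12053 + 277 = 12371 days.

12371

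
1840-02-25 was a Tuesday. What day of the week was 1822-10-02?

Count forward from the earlier date (October 2, 1822) to the later (February 25, 1840):
From October 2, 1822 to October 2, 1839: 17 years, of which 4 contain a Feb 29 — 13×365 + 4×366 = 6209 days.
October 1839: 31 − 2 = 29 days remain.
Then November (30), December (31), January (31): 30 + 31 + 31 = 92 days.
February 1–25, 1840: 25 days (1840 is a leap year).
Residual: 146 days.
Total: 6355 days.
6355 mod 7 = 6, so 6 days before Tuesday is Wednesday.

Wednesday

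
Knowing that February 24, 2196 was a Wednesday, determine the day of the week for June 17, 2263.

Wednesday

From February 24, 2196 to February 24, 2263: 67 years, of which 16 contain a Feb 29 — 51×365 + 16×366 = 24471 days.
(2200 is not a leap year (divisible by 100 but not 400).)
February 2263: 28 − 24 = 4 days remain (2263 is not a leap year, so February has 28 days).
Then March (31), April (30), May (31): 31 + 30 + 31 = 92 days.
June 1–17, 2263: 17 days.
Residual: 113 days.
Total: 24584 days.
24584 is a multiple of 7, so June 17, 2263 falls on the same weekday: Wednesday.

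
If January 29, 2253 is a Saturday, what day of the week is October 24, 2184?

Count forward from the earlier date (October 24, 2184) to the later (January 29, 2253):
From October 24, 2184 to October 24, 2252: 68 years, of which 16 contain a Feb 29 — 52×365 + 16×366 = 24836 days.
(2200 is not a leap year (divisible by 100 but not 400).)
October 2252: 31 − 24 = 7 days remain.
Then November (30), December (31): 30 + 31 = 61 days.
January 1–29, 2253: 29 days.
Residual: 97 days.
Total: 24933 days.
24933 mod 7 = 6, so 6 days before Saturday is Sunday.

Sunday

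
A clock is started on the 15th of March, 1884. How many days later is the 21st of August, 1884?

March 1884: 31 − 15 = 16 days remain.
Then April (30), May (31), June (30), July (31): 30 + 31 + 30 + 31 = 122 days.
August 1–21, 1884: 21 days.
Total: 16 + 122 + 21 = 159 days.

159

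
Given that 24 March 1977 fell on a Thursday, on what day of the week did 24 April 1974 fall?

Wednesday

Count forward from the earlier date (April 24, 1974) to the later (March 24, 1977):
April 24, 1974 → April 24, 1975: 365 days.
April 24, 1975 → April 24, 1976: 366 days (1976 is a leap year).
April 1976: 30 − 24 = 6 days remain.
Then 10 full months totalling 304 days.
March 1–24, 1977: 24 days.
Residual: 334 days.
Total: 1065 days.
1065 mod 7 = 1, so 1 day before Thursday is Wednesday.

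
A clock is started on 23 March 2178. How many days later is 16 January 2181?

March 23, 2178 → March 23, 2179: 365 days.
March 23, 2179 → March 23, 2180: 366 days (2180 is a leap year).
March 2180: 31 − 23 = 8 days remain.
Then 9 full months totalling 275 days.
January 1–16, 2181: 16 days.
Residual: 299 days.
Total: 1030 days.

1030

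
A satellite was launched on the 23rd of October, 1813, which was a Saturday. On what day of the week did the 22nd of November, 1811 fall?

Friday

Count forward from the earlier date (November 22, 1811) to the later (October 23, 1813):
Day-of-year of November 22, 1811: 326.
Day-of-year of October 23, 1813: 296.
1811 has 365 days, so 365 − 326 = 39 days remain in 1811.
Full years: 1812: 366. Sum = 366.
Total: 39 + 366 + 296 = 701 days.
701 mod 7 = 1, so 1 day before Saturday is Friday.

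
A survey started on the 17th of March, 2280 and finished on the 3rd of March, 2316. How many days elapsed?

From March 17, 2280 to March 17, 2315: 35 years, of which 7 contain a Feb 29 — 28×365 + 7×366 = 12782 days.
(2300 is not a leap year (divisible by 100 but not 400).)
March 2315: 31 − 17 = 14 days remain.
Then 11 full months totalling 335 days.
March 1–3, 2316: 3 days.
Residual: 352 days.
Total: 13134 days.

13134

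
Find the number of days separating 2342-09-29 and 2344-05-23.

602

September 2342: 30 − 29 = 1 day remains.
Then 19 full months totalling 578 days.
May 1–23, 2344: 23 days.
Total: 1 + 578 + 23 = 602 days.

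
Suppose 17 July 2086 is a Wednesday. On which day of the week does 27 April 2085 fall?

Count forward from the earlier date (April 27, 2085) to the later (July 17, 2086):
April 27, 2085 → April 27, 2086: 365 days.
April 2086: 30 − 27 = 3 days remain.
Then May (31), June (30): 31 + 30 = 61 days.
July 1–17, 2086: 17 days.
Residual: 81 days.
Total: 446 days.
446 mod 7 = 5, so 5 days before Wednesday is Friday.

Friday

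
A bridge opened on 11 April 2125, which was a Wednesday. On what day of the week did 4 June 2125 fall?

Monday

April 2125: 30 − 11 = 19 days remain.
Then May (31): 31 days.
June 1–4, 2125: 4 days.
Total: 19 + 31 + 4 = 54 days.
54 mod 7 = 5, so 5 days after Wednesday is Monday.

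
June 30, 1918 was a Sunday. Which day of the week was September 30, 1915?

Count forward from the earlier date (September 30, 1915) to the later (June 30, 1918):
September 30, 1915 → September 30, 1916: 366 days (1916 is a leap year).
September 30, 1916 → September 30, 1917: 365 days.
September 1917: 30 − 30 = 0 days remain.
Then October (31), November (30), December (31), January (31), February 1918 (28), March (31), April (30), May (31): 31 + 30 + 31 + 31 + 28 + 31 + 30 + 31 = 243 days.
June 1–30, 1918: 30 days.
Residual: 273 days.
Total: 1004 days.
1004 mod 7 = 3, so 3 days before Sunday is Thursday.

Thursday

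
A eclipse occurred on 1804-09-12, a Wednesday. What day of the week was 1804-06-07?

Count forward from the earlier date (June 7, 1804) to the later (September 12, 1804):
June 1804: 30 − 7 = 23 days remain.
Then July (31), August (31): 31 + 31 = 62 days.
September 1–12, 1804: 12 days.
Total: 23 + 62 + 12 = 97 days.
97 mod 7 = 6, so 6 days before Wednesday is Thursday.

Thursday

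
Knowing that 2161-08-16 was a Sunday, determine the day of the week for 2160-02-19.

Tuesday

Count forward from the earlier date (February 19, 2160) to the later (August 16, 2161):
February 19, 2160 → February 19, 2161: 366 days (2160 is a leap year).
February 2161: 28 − 19 = 9 days remain (2161 is not a leap year, so February has 28 days).
Then March (31), April (30), May (31), June (30), July (31): 31 + 30 + 31 + 30 + 31 = 153 days.
August 1–16, 2161: 16 days.
Residual: 178 days.
Total: 544 days.
544 mod 7 = 5, so 5 days before Sunday is Tuesday.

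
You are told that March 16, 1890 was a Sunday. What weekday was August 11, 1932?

Day-of-year of March 16, 1890: 75.
Day-of-year of August 11, 1932: 224.
1890 has 365 days, so 365 − 75 = 290 days remain in 1890.
Full years 1891–1931: 32 common + 9 leap = 32×365 + 9×366 = 14974 days.
Total: 290 + 14974 + 224 = 15488 days.
15488 mod 7 = 4, so 4 days after Sunday is Thursday.

Thursday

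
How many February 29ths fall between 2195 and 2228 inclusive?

Years divisible by 4 in [2195, 2228]: 2196, 2200, 2204, 2208, 2212, 2216, 2220, 2224, 2228.
Of these, 2200 is divisible by 100 but not 400, so not leap.
Leap years: 9 − 1 = 8.

8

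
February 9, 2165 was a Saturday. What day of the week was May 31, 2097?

Friday

Count forward from the earlier date (May 31, 2097) to the later (February 9, 2165):
Day-of-year of May 31, 2097: 151.
Day-of-year of February 9, 2165: 40.
2097 has 365 days, so 365 − 151 = 214 days remain in 2097.
Full years 2098–2164: 51 common + 16 leap = 51×365 + 16×366 = 24471 days.
Total: 214 + 24471 + 40 = 24725 days.
24725 mod 7 = 1, so 1 day before Saturday is Friday.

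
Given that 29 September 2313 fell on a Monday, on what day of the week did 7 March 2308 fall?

Count forward from the earlier date (March 7, 2308) to the later (September 29, 2313):
March 7, 2308 → March 7, 2309: 365 days.
March 7, 2309 → March 7, 2310: 365 days.
March 7, 2310 → March 7, 2311: 365 days.
March 7, 2311 → March 7, 2312: 366 days (2312 is a leap year).
March 7, 2312 → March 7, 2313: 365 days.
March 2313: 31 − 7 = 24 days remain.
Then April (30), May (31), June (30), July (31), August (31): 30 + 31 + 30 + 31 + 31 = 153 days.
September 1–29, 2313: 29 days.
Residual: 206 days.
Total: 2032 days.
2032 mod 7 = 2, so 2 days before Monday is Saturday.

Saturday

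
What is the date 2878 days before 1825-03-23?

1817-05-06

Count 2878 days before March 23, 1825:
From May 6, 1817 to May 6, 1824: 7 years, of which 2 contain a Feb 29 — 5×365 + 2×366 = 2557 days.
May 1824: 31 − 6 = 25 days remain.
Then 9 full months totalling 273 days.
March 1–23, 1825: 23 days.
Residual: 321 days.
Total: 2878 days.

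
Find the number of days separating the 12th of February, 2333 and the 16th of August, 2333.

185

February 2333: 28 − 12 = 16 days remain (2333 is not a leap year, so February has 28 days).
Then March (31), April (30), May (31), June (30), July (31): 31 + 30 + 31 + 30 + 31 = 153 days.
August 1–16, 2333: 16 days.
Total: 16 + 153 + 16 = 185 days.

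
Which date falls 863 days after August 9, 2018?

December 19, 2020

Count 863 days after August 9, 2018:
August 9, 2018 → August 9, 2019: 365 days.
August 9, 2019 → August 9, 2020: 366 days (2020 is a leap year).
August 2020: 31 − 9 = 22 days remain.
Then September (30), October (31), November (30): 30 + 31 + 30 = 91 days.
December 1–19, 2020: 19 days.
Residual: 132 days.
Total: 863 days.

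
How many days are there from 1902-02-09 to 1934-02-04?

11683

From February 9, 1902 to February 9, 1933: 31 years, of which 8 contain a Feb 29 — 23×365 + 8×366 = 11323 days.
February 1933: 28 − 9 = 19 days remain (1933 is not a leap year, so February has 28 days).
Then 11 full months totalling 337 days.
February 1–4, 1934: 4 days (1934 is not a leap year).
Residual: 360 days.
Total: 11683 days.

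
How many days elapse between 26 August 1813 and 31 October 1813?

66

August 1813: 31 − 26 = 5 days remain.
Then September (30): 30 days.
October 1–31, 1813: 31 days.
Total: 5 + 30 + 31 = 66 days.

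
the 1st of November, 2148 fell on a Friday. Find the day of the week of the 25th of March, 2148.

Monday

Count forward from the earlier date (March 25, 2148) to the later (November 1, 2148):
March 2148: 31 − 25 = 6 days remain.
Then April (30), May (31), June (30), July (31), August (31), September (30), October (31): 30 + 31 + 30 + 31 + 31 + 30 + 31 = 214 days.
November 1, 2148: 1 day.
Total: 6 + 214 + 1 = 221 days.
221 mod 7 = 4, so 4 days before Friday is Monday.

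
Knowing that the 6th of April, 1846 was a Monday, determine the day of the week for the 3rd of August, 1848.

Day-of-year of April 6, 1846: 96.
Day-of-year of August 3, 1848: 216.
1846 has 365 days, so 365 − 96 = 269 days remain in 1846.
Full years: 1847: 365. Sum = 365.
Total: 269 + 365 + 216 = 850 days.
850 mod 7 = 3, so 3 days after Monday is Thursday.

Thursday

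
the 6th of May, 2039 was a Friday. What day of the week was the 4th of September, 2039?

May 2039: 31 − 6 = 25 days remain.
Then June (30), July (31), August (31): 30 + 31 + 31 = 92 days.
September 1–4, 2039: 4 days.
Total: 25 + 92 + 4 = 121 days.
121 mod 7 = 2, so 2 days after Friday is Sunday.

Sunday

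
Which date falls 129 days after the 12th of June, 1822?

the 19th of October, 1822

Count 129 days after June 12, 1822:
June 1822: 30 − 12 = 18 days remain.
Then July (31), August (31), September (30): 31 + 31 + 30 = 92 days.
October 1–19, 1822: 19 days.
Total: 18 + 92 + 19 = 129 days.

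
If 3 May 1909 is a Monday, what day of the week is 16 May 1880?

Count forward from the earlier date (May 16, 1880) to the later (May 3, 1909):
From May 16, 1880 to May 16, 1908: 28 years, of which 6 contain a Feb 29 — 22×365 + 6×366 = 10226 days.
(1900 is not a leap year (divisible by 100 but not 400).)
May 1908: 31 − 16 = 15 days remain.
Then 11 full months totalling 334 days.
May 1–3, 1909: 3 days.
Residual: 352 days.
Total: 10578 days.
10578 mod 7 = 1, so 1 day before Monday is Sunday.

Sunday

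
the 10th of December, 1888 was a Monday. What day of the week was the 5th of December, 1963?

Day-of-year of December 10, 1888: 345.
Day-of-year of December 5, 1963: 339.
1888 has 366 days, so 366 − 345 = 21 days remain in 1888.
Full years 1889–1962: 57 common + 17 leap = 57×365 + 17×366 = 27027 days.
Total: 21 + 27027 + 339 = 27387 days.
27387 mod 7 = 3, so 3 days after Monday is Thursday.

Thursday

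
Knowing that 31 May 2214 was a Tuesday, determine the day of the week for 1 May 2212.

Count forward from the earlier date (May 1, 2212) to the later (May 31, 2214):
May 1, 2212 → May 1, 2213: 365 days.
May 1, 2213 → May 1, 2214: 365 days.
Within May 2214: 31 − 1 = 30 days.
Total: 760 days.
760 mod 7 = 4, so 4 days before Tuesday is Friday.

Friday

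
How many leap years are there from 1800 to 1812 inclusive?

3

Years divisible by 4 in [1800, 1812]: 1800, 1804, 1808, 1812.
Of these, 1800 is divisible by 100 but not 400, so not leap.
Leap years: 4 − 1 = 3.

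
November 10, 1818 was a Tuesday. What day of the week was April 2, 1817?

Wednesday

Count forward from the earlier date (April 2, 1817) to the later (November 10, 1818):
April 2, 1817 → April 2, 1818: 365 days.
April 1818: 30 − 2 = 28 days remain.
Then May (31), June (30), July (31), August (31), September (30), October (31): 31 + 30 + 31 + 31 + 30 + 31 = 184 days.
November 1–10, 1818: 10 days.
Residual: 222 days.
Total: 587 days.
587 mod 7 = 6, so 6 days before Tuesday is Wednesday.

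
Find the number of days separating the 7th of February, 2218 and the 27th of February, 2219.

385

Day-of-year of February 7, 2218: 38.
Day-of-year of February 27, 2219: 58.
2218 has 365 days, so 365 − 38 = 327 days remain in 2218.
Total: 327 + 58 = 385 days.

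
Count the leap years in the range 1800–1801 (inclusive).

0

Years divisible by 4 in [1800, 1801]: 1800.
Of these, 1800 is divisible by 100 but not 400, so not leap.
Leap years: 1 − 1 = 0.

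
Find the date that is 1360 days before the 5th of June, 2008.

the 14th of September, 2004

Count 1360 days before June 5, 2008:
September 14, 2004 → September 14, 2005: 365 days.
September 14, 2005 → September 14, 2006: 365 days.
September 14, 2006 → September 14, 2007: 365 days.
September 2007: 30 − 14 = 16 days remain.
Then October (31), November (30), December (31), January (31), February 2008 (29), March (31), April (30), May (31): 31 + 30 + 31 + 31 + 29 + 31 + 30 + 31 = 244 days.
June 1–5, 2008: 5 days.
Residual: 265 days.
Total: 1360 days.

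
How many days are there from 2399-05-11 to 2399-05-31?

Within May 2399: 31 − 11 = 20 days.

20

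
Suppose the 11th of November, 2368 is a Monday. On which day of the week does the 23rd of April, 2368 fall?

Count forward from the earlier date (April 23, 2368) to the later (November 11, 2368):
April 2368: 30 − 23 = 7 days remain.
Then May (31), June (30), July (31), August (31), September (30), October (31): 31 + 30 + 31 + 31 + 30 + 31 = 184 days.
November 1–11, 2368: 11 days.
Total: 7 + 184 + 11 = 202 days.
202 mod 7 = 6, so 6 days before Monday is Tuesday.

Tuesday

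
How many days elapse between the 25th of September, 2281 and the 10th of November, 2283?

776

Day-of-year of September 25, 2281: 268.
Day-of-year of November 10, 2283: 314.
2281 has 365 days, so 365 − 268 = 97 days remain in 2281.
Full years: 2282: 365. Sum = 365.
Total: 97 + 365 + 314 = 776 days.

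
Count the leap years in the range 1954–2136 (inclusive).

Years divisible by 4: 1956, 1960, …, 2136 — 46 in all.
Of these, 2100 is divisible by 100 but not 400, so not leap.
2000 is divisible by 400, so still leap.
Leap years: 46 − 1 = 45.

45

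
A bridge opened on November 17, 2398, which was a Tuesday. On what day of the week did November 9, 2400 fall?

Day-of-year of November 17, 2398: 321.
Day-of-year of November 9, 2400: 314.
2398 has 365 days, so 365 − 321 = 44 days remain in 2398.
Full years: 2399: 365. Sum = 365.
Total: 44 + 365 + 314 = 723 days.
723 mod 7 = 2, so 2 days after Tuesday is Thursday.

Thursday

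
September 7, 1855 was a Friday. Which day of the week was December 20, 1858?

September 7, 1855 → September 7, 1856: 366 days (1856 is a leap year).
September 7, 1856 → September 7, 1857: 365 days.
September 7, 1857 → September 7, 1858: 365 days.
September 1858: 30 − 7 = 23 days remain.
Then October (31), November (30): 31 + 30 = 61 days.
December 1–20, 1858: 20 days.
Residual: 104 days.
Total: 1200 days.
1200 mod 7 = 3, so 3 days after Friday is Monday.

Monday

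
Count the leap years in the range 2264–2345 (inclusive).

Years divisible by 4: 2264, 2268, …, 2344 — 21 in all.
Of these, 2300 is divisible by 100 but not 400, so not leap.
Leap years: 21 − 1 = 20.

20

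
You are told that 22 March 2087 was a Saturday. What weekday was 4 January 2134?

Monday

Day-of-year of March 22, 2087: 81.
Day-of-year of January 4, 2134: 4.
2087 has 365 days, so 365 − 81 = 284 days remain in 2087.
Full years 2088–2133: 35 common + 11 leap = 35×365 + 11×366 = 16801 days.
Total: 284 + 16801 + 4 = 17089 days.
17089 mod 7 = 2, so 2 days after Saturday is Monday.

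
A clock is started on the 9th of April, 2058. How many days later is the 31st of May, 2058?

52

April 2058: 30 − 9 = 21 days remain.
May 1–31, 2058: 31 days.
Total: 21 + 31 = 52 days.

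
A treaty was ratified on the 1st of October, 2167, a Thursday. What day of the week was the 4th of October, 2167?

Sunday

Within October 2167: 4 − 1 = 3 days.
3 mod 7 = 3, so 3 days after Thursday is Sunday.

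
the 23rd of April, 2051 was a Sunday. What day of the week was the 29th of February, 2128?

Day-of-year of April 23, 2051: 113.
Day-of-year of February 29, 2128: 60.
2051 has 365 days, so 365 − 113 = 252 days remain in 2051.
Full years 2052–2127: 58 common + 18 leap = 58×365 + 18×366 = 27758 days.
Total: 252 + 27758 + 60 = 28070 days.
28070 is a multiple of 7, so the 29th of February, 2128 falls on the same weekday: Sunday.

Sunday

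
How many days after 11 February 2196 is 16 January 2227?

From February 11, 2196 to February 11, 2226: 30 years, of which 7 contain a Feb 29 — 23×365 + 7×366 = 10957 days.
(2200 is not a leap year (divisible by 100 but not 400).)
February 2226: 28 − 11 = 17 days remain (2226 is not a leap year, so February has 28 days).
Then 10 full months totalling 306 days.
January 1–16, 2227: 16 days.
Residual: 339 days.
Total: 11296 days.

11296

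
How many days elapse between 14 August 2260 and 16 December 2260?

124

August 2260: 31 − 14 = 17 days remain.
Then September (30), October (31), November (30): 30 + 31 + 30 = 91 days.
December 1–16, 2260: 16 days.
Total: 17 + 91 + 16 = 124 days.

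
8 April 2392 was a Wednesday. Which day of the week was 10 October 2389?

Count forward from the earlier date (October 10, 2389) to the later (April 8, 2392):
Day-of-year of October 10, 2389: 283.
Day-of-year of April 8, 2392: 99.
2389 has 365 days, so 365 − 283 = 82 days remain in 2389.
Full years: 2390: 365; 2391: 365. Sum = 730.
Total: 82 + 730 + 99 = 911 days.
911 mod 7 = 1, so 1 day before Wednesday is Tuesday.

Tuesday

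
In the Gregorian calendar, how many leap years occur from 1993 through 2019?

6

Years divisible by 4 in [1993, 2019]: 1996, 2000, 2004, 2008, 2012, 2016.
2000 is divisible by 400, so still leap.
No century exceptions apply. Count: 6.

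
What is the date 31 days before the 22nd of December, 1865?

the 21st of November, 1865

Count 31 days before December 22, 1865:
November 1865: 30 − 21 = 9 days remain.
December 1–22, 1865: 22 days.
Total: 9 + 22 = 31 days.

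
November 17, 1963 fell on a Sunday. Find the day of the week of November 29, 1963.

Within November 1963: 29 − 17 = 12 days.
12 mod 7 = 5, so 5 days after Sunday is Friday.

Friday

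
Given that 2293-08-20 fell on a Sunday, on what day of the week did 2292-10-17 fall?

Monday

Count forward from the earlier date (October 17, 2292) to the later (August 20, 2293):
Day-of-year of October 17, 2292: 291.
Day-of-year of August 20, 2293: 232.
2292 has 366 days, so 366 − 291 = 75 days remain in 2292.
Total: 75 + 232 = 307 days.
307 mod 7 = 6, so 6 days before Sunday is Monday.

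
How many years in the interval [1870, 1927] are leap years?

13

Years divisible by 4: 1872, 1876, …, 1924 — 14 in all.
Of these, 1900 is divisible by 100 but not 400, so not leap.
Leap years: 14 − 1 = 13.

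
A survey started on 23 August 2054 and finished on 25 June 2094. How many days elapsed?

From August 23, 2054 to August 23, 2093: 39 years, of which 10 contain a Feb 29 — 29×365 + 10×366 = 14245 days.
August 2093: 31 − 23 = 8 days remain.
Then 9 full months totalling 273 days.
June 1–25, 2094: 25 days.
Residual: 306 days.
Total: 14551 days.

14551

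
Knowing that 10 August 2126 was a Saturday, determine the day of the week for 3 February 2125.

Count forward from the earlier date (February 3, 2125) to the later (August 10, 2126):
February 2125: 28 − 3 = 25 days remain (2125 is not a leap year, so February has 28 days).
Then 17 full months totalling 518 days.
August 1–10, 2126: 10 days.
Total: 25 + 518 + 10 = 553 days.
553 is a multiple of 7, so 3 February 2125 falls on the same weekday: Saturday.

Saturday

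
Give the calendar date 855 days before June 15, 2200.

February 10, 2198

Count 855 days before June 15, 2200:
February 10, 2198 → February 10, 2199: 365 days.
February 10, 2199 → February 10, 2200: 365 days.
February 2200: 28 − 10 = 18 days remain (2200 is not a leap year (divisible by 100 but not 400), so February has 28 days).
Then March (31), April (30), May (31): 31 + 30 + 31 = 92 days.
June 1–15, 2200: 15 days.
Residual: 125 days.
Total: 855 days.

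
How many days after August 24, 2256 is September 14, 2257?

Day-of-year of August 24, 2256: 237.
Day-of-year of September 14, 2257: 257.
2256 has 366 days, so 366 − 237 = 129 days remain in 2256.
Total: 129 + 257 = 386 days.

386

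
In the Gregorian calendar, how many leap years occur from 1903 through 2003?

Years divisible by 4: 1904, 1908, …, 2000 — 25 in all.
2000 is divisible by 400, so still leap.
No century exceptions apply. Count: 25.

25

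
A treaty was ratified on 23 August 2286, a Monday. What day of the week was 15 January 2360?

Friday

From August 23, 2286 to August 23, 2359: 73 years, of which 17 contain a Feb 29 — 56×365 + 17×366 = 26662 days.
(2300 is not a leap year (divisible by 100 but not 400).)
August 2359: 31 − 23 = 8 days remain.
Then September (30), October (31), November (30), December (31): 30 + 31 + 30 + 31 = 122 days.
January 1–15, 2360: 15 days.
Residual: 145 days.
Total: 26807 days.
26807 mod 7 = 4, so 4 days after Monday is Friday.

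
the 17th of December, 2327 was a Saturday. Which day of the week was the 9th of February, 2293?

Count forward from the earlier date (February 9, 2293) to the later (December 17, 2327):
From February 9, 2293 to February 9, 2327: 34 years, of which 7 contain a Feb 29 — 27×365 + 7×366 = 12417 days.
(2300 is not a leap year (divisible by 100 but not 400).)
February 2327: 28 − 9 = 19 days remain (2327 is not a leap year, so February has 28 days).
Then 9 full months totalling 275 days.
December 1–17, 2327: 17 days.
Residual: 311 days.
Total: 12728 days.
12728 mod 7 = 2, so 2 days before Saturday is Thursday.

Thursday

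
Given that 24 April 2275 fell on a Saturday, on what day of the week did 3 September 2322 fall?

From April 24, 2275 to April 24, 2322: 47 years, of which 11 contain a Feb 29 — 36×365 + 11×366 = 17166 days.
(2300 is not a leap year (divisible by 100 but not 400).)
April 2322: 30 − 24 = 6 days remain.
Then May (31), June (30), July (31), August (31): 31 + 30 + 31 + 31 = 123 days.
September 1–3, 2322: 3 days.
Residual: 132 days.
Total: 17298 days.
17298 mod 7 = 1, so 1 day after Saturday is Sunday.

Sunday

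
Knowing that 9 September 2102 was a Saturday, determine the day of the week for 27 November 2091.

Tuesday

Count forward from the earlier date (November 27, 2091) to the later (September 9, 2102):
Day-of-year of November 27, 2091: 331.
Day-of-year of September 9, 2102: 252.
2091 has 365 days, so 365 − 331 = 34 days remain in 2091.
Full years 2092–2101: 8 common + 2 leap = 8×365 + 2×366 = 3652 days.
Total: 34 + 3652 + 252 = 3938 days.
3938 mod 7 = 4, so 4 days before Saturday is Tuesday.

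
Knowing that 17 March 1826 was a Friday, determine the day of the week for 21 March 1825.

Monday

Count forward from the earlier date (March 21, 1825) to the later (March 17, 1826):
March 1825: 31 − 21 = 10 days remain.
Then 11 full months totalling 334 days.
March 1–17, 1826: 17 days.
Residual: 361 days.
Total: 361 days.
361 mod 7 = 4, so 4 days before Friday is Monday.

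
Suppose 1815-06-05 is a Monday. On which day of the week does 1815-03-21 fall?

Count forward from the earlier date (March 21, 1815) to the later (June 5, 1815):
March 1815: 31 − 21 = 10 days remain.
Then April (30), May (31): 30 + 31 = 61 days.
June 1–5, 1815: 5 days.
Total: 10 + 61 + 5 = 76 days.
76 mod 7 = 6, so 6 days before Monday is Tuesday.

Tuesday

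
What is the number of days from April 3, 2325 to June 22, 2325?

80

April 2325: 30 − 3 = 27 days remain.
Then May (31): 31 days.
June 1–22, 2325: 22 days.
Total: 27 + 31 + 22 = 80 days.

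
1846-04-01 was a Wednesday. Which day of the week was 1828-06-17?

Count forward from the earlier date (June 17, 1828) to the later (April 1, 1846):
Day-of-year of June 17, 1828: 169.
Day-of-year of April 1, 1846: 91.
1828 has 366 days, so 366 − 169 = 197 days remain in 1828.
Full years 1829–1845: 13 common + 4 leap = 13×365 + 4×366 = 6209 days.
Total: 197 + 6209 + 91 = 6497 days.
6497 mod 7 = 1, so 1 day before Wednesday is Tuesday.

Tuesday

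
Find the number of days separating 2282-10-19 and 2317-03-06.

12556

Day-of-year of October 19, 2282: 292.
Day-of-year of March 6, 2317: 65.
2282 has 365 days, so 365 − 292 = 73 days remain in 2282.
Full years 2283–2316: 26 common + 8 leap = 26×365 + 8×366 = 12418 days.
Total: 73 + 12418 + 65 = 12556 days.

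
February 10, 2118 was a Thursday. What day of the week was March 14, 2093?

Count forward from the earlier date (March 14, 2093) to the later (February 10, 2118):
From March 14, 2093 to March 14, 2117: 24 years, of which 5 contain a Feb 29 — 19×365 + 5×366 = 8765 days.
(2100 is not a leap year (divisible by 100 but not 400).)
March 2117: 31 − 14 = 17 days remain.
Then 10 full months totalling 306 days.
February 1–10, 2118: 10 days (2118 is not a leap year).
Residual: 333 days.
Total: 9098 days.
9098 mod 7 = 5, so 5 days before Thursday is Saturday.

Saturday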